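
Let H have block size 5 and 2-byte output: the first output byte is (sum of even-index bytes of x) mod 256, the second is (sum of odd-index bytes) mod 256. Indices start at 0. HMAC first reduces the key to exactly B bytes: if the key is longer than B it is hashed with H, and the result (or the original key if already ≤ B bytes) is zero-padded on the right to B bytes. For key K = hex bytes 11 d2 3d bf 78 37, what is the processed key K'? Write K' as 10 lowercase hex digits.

c6c8000000

|K| = 6 > B = 5, so first hash the key.
H(K): even-index sum = 198 mod 256 = 198; odd-index sum = 456 mod 256 = 200 → c6 c8.
Zero-pad H(K) = c6 c8 to 5 bytes: K' = c6 c8 00 00 00.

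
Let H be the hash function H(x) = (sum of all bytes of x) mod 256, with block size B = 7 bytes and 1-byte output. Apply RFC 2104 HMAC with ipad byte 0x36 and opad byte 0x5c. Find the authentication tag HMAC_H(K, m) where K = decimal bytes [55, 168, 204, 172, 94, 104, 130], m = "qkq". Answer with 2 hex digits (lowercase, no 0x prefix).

Key decimal bytes [55, 168, 204, 172, 94, 104, 130] = 37 a8 cc ac 5e 68 82 is exactly B = 7 bytes: K' = 37 a8 cc ac 5e 68 82.
K' ⊕ ipad = 01 9e fa 9a 68 5e b4.  K' ⊕ opad = 6b f4 90 f0 02 34 de.
Inner input = (K'⊕ipad) ∥ m = 01 9e fa 9a 68 5e b4 ∥ 71 6b 71.
Inner hash: sum = 1+158+250+154+104+94+180+113+107+113 = 1274; mod 256 = 250 → fa.
Outer input = (K'⊕opad) ∥ inner = 6b f4 90 f0 02 34 de ∥ fa.
Outer hash (tag): sum = 107+244+144+240+2+52+222+250 = 1261; mod 256 = 237 → ed.

ed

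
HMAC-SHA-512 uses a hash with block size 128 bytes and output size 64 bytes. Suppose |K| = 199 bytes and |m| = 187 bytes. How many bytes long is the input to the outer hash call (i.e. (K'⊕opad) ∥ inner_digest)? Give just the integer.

Key is 199 > 128 bytes, so it is hashed to 64 bytes then zero-padded to 128: |K'| = 128.
Outer input = (K'⊕opad) ∥ H(inner) → 128 + 64 = 192 bytes.

192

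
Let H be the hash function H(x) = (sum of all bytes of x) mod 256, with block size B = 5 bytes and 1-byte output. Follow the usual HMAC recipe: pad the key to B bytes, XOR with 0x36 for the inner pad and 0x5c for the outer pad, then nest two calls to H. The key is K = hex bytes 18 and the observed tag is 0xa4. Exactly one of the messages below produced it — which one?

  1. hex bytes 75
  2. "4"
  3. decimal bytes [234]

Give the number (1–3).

Key hex bytes 18 is 1 byte ≤ B = 5; zero-pad to 5 bytes: K' = 18 00 00 00 00.
K' ⊕ ipad = 2e 36 36 36 36; K' ⊕ opad = 44 5c 5c 5c 5c.
m1: inner = H(2e 36 36 36 36 75) = 7b; tag = H(44 5c 5c 5c 5c 7b) = 2f
m2: inner = H(2e 36 36 36 36 34) = 3a; tag = H(44 5c 5c 5c 5c 3a) = ee
m3: inner = H(2e 36 36 36 36 ea) = f0; tag = H(44 5c 5c 5c 5c f0) = a4 ← matches

3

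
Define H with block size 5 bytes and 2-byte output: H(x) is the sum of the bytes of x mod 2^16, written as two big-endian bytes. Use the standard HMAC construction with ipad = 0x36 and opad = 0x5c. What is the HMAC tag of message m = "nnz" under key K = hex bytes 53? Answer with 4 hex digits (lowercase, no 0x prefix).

Key hex bytes 53 is 1 byte ≤ B = 5; zero-pad to 5 bytes: K' = 53 00 00 00 00.
K' ⊕ ipad = 65 36 36 36 36.  K' ⊕ opad = 0f 5c 5c 5c 5c.
Inner input = (K'⊕ipad) ∥ m = 65 36 36 36 36 ∥ 6e 6e 7a.
Inner hash: sum = 101+54+54+54+54+110+110+122 = 659 → 02 93.
Outer input = (K'⊕opad) ∥ inner = 0f 5c 5c 5c 5c ∥ 02 93.
Outer hash (tag): sum = 15+92+92+92+92+2+147 = 532 → 02 14.

0214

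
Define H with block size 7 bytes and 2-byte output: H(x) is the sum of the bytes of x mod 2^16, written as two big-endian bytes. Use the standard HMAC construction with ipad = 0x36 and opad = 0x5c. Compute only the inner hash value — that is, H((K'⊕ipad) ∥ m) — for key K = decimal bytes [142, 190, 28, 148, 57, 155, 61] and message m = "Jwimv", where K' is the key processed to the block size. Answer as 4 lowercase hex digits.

Key decimal bytes [142, 190, 28, 148, 57, 155, 61] = 8e be 1c 94 39 9b 3d is exactly B = 7 bytes: K' = 8e be 1c 94 39 9b 3d.
K' ⊕ ipad = b8 88 2a a2 0f ad 0b.
Inner input = b8 88 2a a2 0f ad 0b ∥ 4a 77 69 6d 76.
Inner hash: sum = 184+136+42+162+15+173+11+74+119+105+109+118 = 1248 → 04 e0.

04e0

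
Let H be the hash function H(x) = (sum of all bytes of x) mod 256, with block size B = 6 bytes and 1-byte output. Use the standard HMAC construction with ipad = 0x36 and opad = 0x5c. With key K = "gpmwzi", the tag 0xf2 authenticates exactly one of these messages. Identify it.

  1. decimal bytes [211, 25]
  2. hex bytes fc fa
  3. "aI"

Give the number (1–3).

Key "gpmwzi" = 67 70 6d 77 7a 69 is exactly B = 6 bytes: K' = 67 70 6d 77 7a 69.
K' ⊕ ipad = 51 46 5b 41 4c 5f; K' ⊕ opad = 3b 2c 31 2b 26 35.
m1: inner = H(51 46 5b 41 4c 5f d3 19) = ca; tag = H(3b 2c 31 2b 26 35 ca) = e8
m2: inner = H(51 46 5b 41 4c 5f fc fa) = d4; tag = H(3b 2c 31 2b 26 35 d4) = f2 ← matches
m3: inner = H(51 46 5b 41 4c 5f 61 49) = 88; tag = H(3b 2c 31 2b 26 35 88) = a6

2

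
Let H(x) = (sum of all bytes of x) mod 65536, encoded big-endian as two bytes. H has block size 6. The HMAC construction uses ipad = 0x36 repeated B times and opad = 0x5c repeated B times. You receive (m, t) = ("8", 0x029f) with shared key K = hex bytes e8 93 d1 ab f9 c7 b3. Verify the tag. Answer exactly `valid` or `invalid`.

Key hex bytes e8 93 d1 ab f9 c7 b3 is 7 bytes > B = 6, so hash it first: H(key) = 05 6a, then zero-pad to 6 bytes: K' = 05 6a 00 00 00 00.
K' ⊕ ipad = 33 5c 36 36 36 36; K' ⊕ opad = 59 36 5c 5c 5c 5c.
Inner hash: sum = 51+92+54+54+54+54+56 = 415 → 01 9f.
Outer hash (recomputed tag): sum = 89+54+92+92+92+92+1+159 = 671 → 02 9f.
Recomputed tag = 029f; claimed = 029f → match.

valid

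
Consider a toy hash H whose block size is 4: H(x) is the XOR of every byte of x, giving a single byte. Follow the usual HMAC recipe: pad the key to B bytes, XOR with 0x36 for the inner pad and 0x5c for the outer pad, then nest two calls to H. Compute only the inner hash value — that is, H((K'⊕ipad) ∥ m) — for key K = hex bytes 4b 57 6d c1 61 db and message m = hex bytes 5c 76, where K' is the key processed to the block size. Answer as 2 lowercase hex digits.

20

Key hex bytes 4b 57 6d c1 61 db is 6 bytes > B = 4, so hash it first: H(key) = 0a, then zero-pad to 4 bytes: K' = 0a 00 00 00.
K' ⊕ ipad = 3c 36 36 36.
Inner input = 3c 36 36 36 ∥ 5c 76.
Inner hash: XOR 3c⊕36⊕36⊕36⊕5c⊕76 = 20.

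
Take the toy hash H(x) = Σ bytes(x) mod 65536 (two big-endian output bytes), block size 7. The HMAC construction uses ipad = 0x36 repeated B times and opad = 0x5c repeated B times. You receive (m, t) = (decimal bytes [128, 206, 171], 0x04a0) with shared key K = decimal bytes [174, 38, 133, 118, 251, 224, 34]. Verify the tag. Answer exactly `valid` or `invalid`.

valid

Key decimal bytes [174, 38, 133, 118, 251, 224, 34] = ae 26 85 76 fb e0 22 is exactly B = 7 bytes: K' = ae 26 85 76 fb e0 22.
K' ⊕ ipad = 98 10 b3 40 cd d6 14; K' ⊕ opad = f2 7a d9 2a a7 bc 7e.
Inner hash: sum = 152+16+179+64+205+214+20+128+206+171 = 1355 → 05 4b.
Outer hash (recomputed tag): sum = 242+122+217+42+167+188+126+5+75 = 1184 → 04 a0.
Recomputed tag = 04a0; claimed = 04a0 → match.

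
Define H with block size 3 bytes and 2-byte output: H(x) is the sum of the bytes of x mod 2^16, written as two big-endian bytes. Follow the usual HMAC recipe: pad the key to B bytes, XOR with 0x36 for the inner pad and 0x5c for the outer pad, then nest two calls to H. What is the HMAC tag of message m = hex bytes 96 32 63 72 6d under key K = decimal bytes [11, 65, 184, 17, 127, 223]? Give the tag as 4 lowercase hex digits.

01a4

Key decimal bytes [11, 65, 184, 17, 127, 223] = 0b 41 b8 11 7f df is 6 bytes > B = 3, so hash it first: H(key) = 02 73, then zero-pad to 3 bytes: K' = 02 73 00.
K' ⊕ ipad = 34 45 36.  K' ⊕ opad = 5e 2f 5c.
Inner input = (K'⊕ipad) ∥ m = 34 45 36 ∥ 96 32 63 72 6d.
Inner hash: sum = 52+69+54+150+50+99+114+109 = 697 → 02 b9.
Outer input = (K'⊕opad) ∥ inner = 5e 2f 5c ∥ 02 b9.
Outer hash (tag): sum = 94+47+92+2+185 = 420 → 01 a4.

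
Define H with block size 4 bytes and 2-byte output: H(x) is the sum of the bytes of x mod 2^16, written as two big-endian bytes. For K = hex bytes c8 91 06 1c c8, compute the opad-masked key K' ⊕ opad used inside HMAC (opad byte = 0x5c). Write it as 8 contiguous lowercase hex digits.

5e1f5c5c

Key hex bytes c8 91 06 1c c8 is 5 bytes > B = 4, so hash it first: H(key) = 02 43, then zero-pad to 4 bytes: K' = 02 43 00 00.
XOR each byte with 0x5c: 02⊕5c=5e, 43⊕5c=1f, 00⊕5c=5c, 00⊕5c=5c.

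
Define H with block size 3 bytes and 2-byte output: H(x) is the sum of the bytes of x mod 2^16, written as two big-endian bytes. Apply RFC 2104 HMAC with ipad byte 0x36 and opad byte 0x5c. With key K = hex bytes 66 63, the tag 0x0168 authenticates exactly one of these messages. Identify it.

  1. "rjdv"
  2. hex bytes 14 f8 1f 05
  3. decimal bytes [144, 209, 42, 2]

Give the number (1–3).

1

Key hex bytes 66 63 is 2 bytes ≤ B = 3; zero-pad to 3 bytes: K' = 66 63 00.
K' ⊕ ipad = 50 55 36; K' ⊕ opad = 3a 3f 5c.
m1: inner = H(50 55 36 72 6a 64 76) = 02 91; tag = H(3a 3f 5c 02 91) = 0168 ← matches
m2: inner = H(50 55 36 14 f8 1f 05) = 02 0b; tag = H(3a 3f 5c 02 0b) = 00e2
m3: inner = H(50 55 36 90 d1 2a 02) = 02 68; tag = H(3a 3f 5c 02 68) = 013f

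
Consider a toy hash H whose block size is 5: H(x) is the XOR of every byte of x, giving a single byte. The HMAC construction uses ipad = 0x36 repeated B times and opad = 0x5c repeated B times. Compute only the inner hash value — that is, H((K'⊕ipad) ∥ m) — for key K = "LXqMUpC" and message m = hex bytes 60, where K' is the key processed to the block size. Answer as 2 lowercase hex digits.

Key "LXqMUpC" = 4c 58 71 4d 55 70 43 is 7 bytes > B = 5, so hash it first: H(key) = 4e, then zero-pad to 5 bytes: K' = 4e 00 00 00 00.
K' ⊕ ipad = 78 36 36 36 36.
Inner input = 78 36 36 36 36 ∥ 60.
Inner hash: XOR 78⊕36⊕36⊕36⊕36⊕60 = 18.

18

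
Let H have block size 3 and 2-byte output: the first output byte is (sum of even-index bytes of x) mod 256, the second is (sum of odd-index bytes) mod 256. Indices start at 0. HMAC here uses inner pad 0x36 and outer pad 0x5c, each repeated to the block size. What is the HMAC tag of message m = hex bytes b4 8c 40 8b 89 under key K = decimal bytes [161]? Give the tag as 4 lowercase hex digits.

Key decimal bytes [161] = a1 is 1 byte ≤ B = 3; zero-pad to 3 bytes: K' = a1 00 00.
K' ⊕ ipad = 97 36 36.  K' ⊕ opad = fd 5c 5c.
Inner input = (K'⊕ipad) ∥ m = 97 36 36 ∥ b4 8c 40 8b 89.
Inner hash: even-index sum = 484 mod 256 = 228; odd-index sum = 435 mod 256 = 179 → e4 b3.
Outer input = (K'⊕opad) ∥ inner = fd 5c 5c ∥ e4 b3.
Outer hash (tag): even-index sum = 524 mod 256 = 12; odd-index sum = 320 mod 256 = 64 → 0c 40.

0c40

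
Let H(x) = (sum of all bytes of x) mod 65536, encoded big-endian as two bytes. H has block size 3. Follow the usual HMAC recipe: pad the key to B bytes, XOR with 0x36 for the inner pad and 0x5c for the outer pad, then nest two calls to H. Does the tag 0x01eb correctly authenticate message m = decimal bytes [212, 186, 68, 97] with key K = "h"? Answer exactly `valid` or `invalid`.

valid

Key "h" = 68 is 1 byte ≤ B = 3; zero-pad to 3 bytes: K' = 68 00 00.
K' ⊕ ipad = 5e 36 36; K' ⊕ opad = 34 5c 5c.
Inner hash: sum = 94+54+54+212+186+68+97 = 765 → 02 fd.
Outer hash (recomputed tag): sum = 52+92+92+2+253 = 491 → 01 eb.
Recomputed tag = 01eb; claimed = 01eb → match.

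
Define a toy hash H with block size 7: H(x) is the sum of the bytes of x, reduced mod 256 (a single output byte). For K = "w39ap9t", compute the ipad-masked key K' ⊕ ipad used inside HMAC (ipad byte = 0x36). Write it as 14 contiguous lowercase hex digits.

Key "w39ap9t" = 77 33 39 61 70 39 74 is exactly B = 7 bytes: K' = 77 33 39 61 70 39 74.
XOR each byte with 0x36: 77⊕36=41, 33⊕36=05, 39⊕36=0f, 61⊕36=57, 70⊕36=46, 39⊕36=0f, 74⊕36=42.

41050f57460f42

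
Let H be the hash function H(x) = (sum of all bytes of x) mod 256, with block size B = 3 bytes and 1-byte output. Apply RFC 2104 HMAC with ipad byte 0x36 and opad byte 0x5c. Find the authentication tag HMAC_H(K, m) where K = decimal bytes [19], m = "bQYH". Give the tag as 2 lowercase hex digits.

Key decimal bytes [19] = 13 is 1 byte ≤ B = 3; zero-pad to 3 bytes: K' = 13 00 00.
K' ⊕ ipad = 25 36 36.  K' ⊕ opad = 4f 5c 5c.
Inner input = (K'⊕ipad) ∥ m = 25 36 36 ∥ 62 51 59 48.
Inner hash: sum = 37+54+54+98+81+89+72 = 485; mod 256 = 229 → e5.
Outer input = (K'⊕opad) ∥ inner = 4f 5c 5c ∥ e5.
Outer hash (tag): sum = 79+92+92+229 = 492; mod 256 = 236 → ec.

ec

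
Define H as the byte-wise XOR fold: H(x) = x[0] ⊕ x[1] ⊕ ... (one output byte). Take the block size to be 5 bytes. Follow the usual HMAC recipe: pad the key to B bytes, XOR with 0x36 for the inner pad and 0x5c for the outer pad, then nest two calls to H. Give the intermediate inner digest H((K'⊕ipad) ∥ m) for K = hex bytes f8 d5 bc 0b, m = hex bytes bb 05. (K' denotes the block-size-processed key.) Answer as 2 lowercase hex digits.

12

Key hex bytes f8 d5 bc 0b is 4 bytes ≤ B = 5; zero-pad to 5 bytes: K' = f8 d5 bc 0b 00.
K' ⊕ ipad = ce e3 8a 3d 36.
Inner input = ce e3 8a 3d 36 ∥ bb 05.
Inner hash: XOR ce⊕e3⊕8a⊕3d⊕36⊕bb⊕05 = 12.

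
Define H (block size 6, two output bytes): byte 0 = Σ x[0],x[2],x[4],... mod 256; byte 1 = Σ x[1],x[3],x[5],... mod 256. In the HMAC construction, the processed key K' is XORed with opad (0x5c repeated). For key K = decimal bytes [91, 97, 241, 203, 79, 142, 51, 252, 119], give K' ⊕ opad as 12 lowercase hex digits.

Key decimal bytes [91, 97, 241, 203, 79, 142, 51, 252, 119] = 5b 61 f1 cb 4f 8e 33 fc 77 is 9 bytes > B = 6, so hash it first: H(key) = 45 b6, then zero-pad to 6 bytes: K' = 45 b6 00 00 00 00.
XOR each byte with 0x5c: 45⊕5c=19, b6⊕5c=ea, 00⊕5c=5c, 00⊕5c=5c, 00⊕5c=5c, 00⊕5c=5c.

19ea5c5c5c5c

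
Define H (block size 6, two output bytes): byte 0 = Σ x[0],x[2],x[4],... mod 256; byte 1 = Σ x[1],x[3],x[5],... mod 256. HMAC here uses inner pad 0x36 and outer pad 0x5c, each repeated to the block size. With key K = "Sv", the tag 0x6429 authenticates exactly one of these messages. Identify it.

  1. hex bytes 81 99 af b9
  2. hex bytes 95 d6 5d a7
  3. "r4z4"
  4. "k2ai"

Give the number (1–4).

Key "Sv" = 53 76 is 2 bytes ≤ B = 6; zero-pad to 6 bytes: K' = 53 76 00 00 00 00.
K' ⊕ ipad = 65 40 36 36 36 36; K' ⊕ opad = 0f 2a 5c 5c 5c 5c.
m1: inner = H(65 40 36 36 36 36 81 99 af b9) = 01 fe; tag = H(0f 2a 5c 5c 5c 5c 01 fe) = c8e0
m2: inner = H(65 40 36 36 36 36 95 d6 5d a7) = c3 29; tag = H(0f 2a 5c 5c 5c 5c c3 29) = 8a0b
m3: inner = H(65 40 36 36 36 36 72 34 7a 34) = bd 14; tag = H(0f 2a 5c 5c 5c 5c bd 14) = 84f6
m4: inner = H(65 40 36 36 36 36 6b 32 61 69) = 9d 47; tag = H(0f 2a 5c 5c 5c 5c 9d 47) = 6429 ← matches

4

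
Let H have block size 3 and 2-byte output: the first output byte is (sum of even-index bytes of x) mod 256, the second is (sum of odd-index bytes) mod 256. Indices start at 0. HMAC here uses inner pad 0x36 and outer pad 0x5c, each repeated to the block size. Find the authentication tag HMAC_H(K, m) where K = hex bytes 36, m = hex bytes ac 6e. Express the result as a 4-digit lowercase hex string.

Key hex bytes 36 is 1 byte ≤ B = 3; zero-pad to 3 bytes: K' = 36 00 00.
K' ⊕ ipad = 00 36 36.  K' ⊕ opad = 6a 5c 5c.
Inner input = (K'⊕ipad) ∥ m = 00 36 36 ∥ ac 6e.
Inner hash: even-index sum = 164 mod 256 = 164; odd-index sum = 226 mod 256 = 226 → a4 e2.
Outer input = (K'⊕opad) ∥ inner = 6a 5c 5c ∥ a4 e2.
Outer hash (tag): even-index sum = 424 mod 256 = 168; odd-index sum = 256 mod 256 = 0 → a8 00.

a800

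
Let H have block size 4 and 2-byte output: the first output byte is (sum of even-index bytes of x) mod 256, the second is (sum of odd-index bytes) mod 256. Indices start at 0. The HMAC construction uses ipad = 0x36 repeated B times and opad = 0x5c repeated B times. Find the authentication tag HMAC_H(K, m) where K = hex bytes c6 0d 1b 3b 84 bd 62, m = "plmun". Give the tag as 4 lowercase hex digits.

Key hex bytes c6 0d 1b 3b 84 bd 62 is 7 bytes > B = 4, so hash it first: H(key) = c7 05, then zero-pad to 4 bytes: K' = c7 05 00 00.
K' ⊕ ipad = f1 33 36 36.  K' ⊕ opad = 9b 59 5c 5c.
Inner input = (K'⊕ipad) ∥ m = f1 33 36 36 ∥ 70 6c 6d 75 6e.
Inner hash: even-index sum = 626 mod 256 = 114; odd-index sum = 330 mod 256 = 74 → 72 4a.
Outer input = (K'⊕opad) ∥ inner = 9b 59 5c 5c ∥ 72 4a.
Outer hash (tag): even-index sum = 361 mod 256 = 105; odd-index sum = 255 mod 256 = 255 → 69 ff.

69ff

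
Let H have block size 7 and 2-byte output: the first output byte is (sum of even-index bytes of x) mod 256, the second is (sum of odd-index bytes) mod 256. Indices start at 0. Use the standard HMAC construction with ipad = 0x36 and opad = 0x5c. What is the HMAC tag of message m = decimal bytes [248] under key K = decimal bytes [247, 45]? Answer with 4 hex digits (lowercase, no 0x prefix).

3e8c

Key decimal bytes [247, 45] = f7 2d is 2 bytes ≤ B = 7; zero-pad to 7 bytes: K' = f7 2d 00 00 00 00 00.
K' ⊕ ipad = c1 1b 36 36 36 36 36.  K' ⊕ opad = ab 71 5c 5c 5c 5c 5c.
Inner input = (K'⊕ipad) ∥ m = c1 1b 36 36 36 36 36 ∥ f8.
Inner hash: even-index sum = 355 mod 256 = 99; odd-index sum = 383 mod 256 = 127 → 63 7f.
Outer input = (K'⊕opad) ∥ inner = ab 71 5c 5c 5c 5c 5c ∥ 63 7f.
Outer hash (tag): even-index sum = 574 mod 256 = 62; odd-index sum = 396 mod 256 = 140 → 3e 8c.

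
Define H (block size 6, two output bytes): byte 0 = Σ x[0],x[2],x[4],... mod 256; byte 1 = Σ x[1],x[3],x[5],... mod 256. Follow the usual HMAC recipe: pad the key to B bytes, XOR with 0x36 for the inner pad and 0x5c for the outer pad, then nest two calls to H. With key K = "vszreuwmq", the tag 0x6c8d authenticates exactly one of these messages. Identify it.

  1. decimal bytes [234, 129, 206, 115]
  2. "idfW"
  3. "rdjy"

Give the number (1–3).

3

Key "vszreuwmq" = 76 73 7a 72 65 75 77 6d 71 is 9 bytes > B = 6, so hash it first: H(key) = 3d c7, then zero-pad to 6 bytes: K' = 3d c7 00 00 00 00.
K' ⊕ ipad = 0b f1 36 36 36 36; K' ⊕ opad = 61 9b 5c 5c 5c 5c.
m1: inner = H(0b f1 36 36 36 36 ea 81 ce 73) = 2f 51; tag = H(61 9b 5c 5c 5c 5c 2f 51) = 48a4
m2: inner = H(0b f1 36 36 36 36 69 64 66 57) = 46 18; tag = H(61 9b 5c 5c 5c 5c 46 18) = 5f6b
m3: inner = H(0b f1 36 36 36 36 72 64 6a 79) = 53 3a; tag = H(61 9b 5c 5c 5c 5c 53 3a) = 6c8d ← matches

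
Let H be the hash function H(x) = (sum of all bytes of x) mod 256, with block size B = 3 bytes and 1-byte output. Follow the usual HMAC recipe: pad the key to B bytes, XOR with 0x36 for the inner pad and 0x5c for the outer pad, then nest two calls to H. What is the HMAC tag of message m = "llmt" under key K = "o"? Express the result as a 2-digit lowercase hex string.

Key "o" = 6f is 1 byte ≤ B = 3; zero-pad to 3 bytes: K' = 6f 00 00.
K' ⊕ ipad = 59 36 36.  K' ⊕ opad = 33 5c 5c.
Inner input = (K'⊕ipad) ∥ m = 59 36 36 ∥ 6c 6c 6d 74.
Inner hash: sum = 89+54+54+108+108+109+116 = 638; mod 256 = 126 → 7e.
Outer input = (K'⊕opad) ∥ inner = 33 5c 5c ∥ 7e.
Outer hash (tag): sum = 51+92+92+126 = 361; mod 256 = 105 → 69.

69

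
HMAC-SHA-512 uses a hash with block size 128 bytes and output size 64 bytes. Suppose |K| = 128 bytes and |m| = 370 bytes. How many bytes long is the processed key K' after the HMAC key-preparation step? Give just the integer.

128

Key is 128 ≤ 128 bytes, zero-padded: |K'| = 128.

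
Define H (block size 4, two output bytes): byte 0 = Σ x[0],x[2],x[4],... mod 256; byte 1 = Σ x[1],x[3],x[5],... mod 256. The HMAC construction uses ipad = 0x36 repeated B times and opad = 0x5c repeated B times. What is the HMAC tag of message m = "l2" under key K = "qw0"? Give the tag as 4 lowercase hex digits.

5230

Key "qw0" = 71 77 30 is 3 bytes ≤ B = 4; zero-pad to 4 bytes: K' = 71 77 30 00.
K' ⊕ ipad = 47 41 06 36.  K' ⊕ opad = 2d 2b 6c 5c.
Inner input = (K'⊕ipad) ∥ m = 47 41 06 36 ∥ 6c 32.
Inner hash: even-index sum = 185 mod 256 = 185; odd-index sum = 169 mod 256 = 169 → b9 a9.
Outer input = (K'⊕opad) ∥ inner = 2d 2b 6c 5c ∥ b9 a9.
Outer hash (tag): even-index sum = 338 mod 256 = 82; odd-index sum = 304 mod 256 = 48 → 52 30.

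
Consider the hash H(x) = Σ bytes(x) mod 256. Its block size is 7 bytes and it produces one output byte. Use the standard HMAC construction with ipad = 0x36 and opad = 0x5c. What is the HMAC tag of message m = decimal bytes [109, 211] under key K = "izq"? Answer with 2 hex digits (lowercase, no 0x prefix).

02

Key "izq" = 69 7a 71 is 3 bytes ≤ B = 7; zero-pad to 7 bytes: K' = 69 7a 71 00 00 00 00.
K' ⊕ ipad = 5f 4c 47 36 36 36 36.  K' ⊕ opad = 35 26 2d 5c 5c 5c 5c.
Inner input = (K'⊕ipad) ∥ m = 5f 4c 47 36 36 36 36 ∥ 6d d3.
Inner hash: sum = 95+76+71+54+54+54+54+109+211 = 778; mod 256 = 10 → 0a.
Outer input = (K'⊕opad) ∥ inner = 35 26 2d 5c 5c 5c 5c ∥ 0a.
Outer hash (tag): sum = 53+38+45+92+92+92+92+10 = 514; mod 256 = 2 → 02.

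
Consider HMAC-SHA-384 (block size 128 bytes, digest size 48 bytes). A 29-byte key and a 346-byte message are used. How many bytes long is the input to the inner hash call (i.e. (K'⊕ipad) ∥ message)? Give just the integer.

474

Key is 29 ≤ 128 bytes, zero-padded: |K'| = 128.
Inner input = (K'⊕ipad) ∥ m → 128 + 346 = 474 bytes.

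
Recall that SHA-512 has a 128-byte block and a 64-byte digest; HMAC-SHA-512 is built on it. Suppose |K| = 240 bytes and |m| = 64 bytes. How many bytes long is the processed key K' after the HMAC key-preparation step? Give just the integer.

128

Key is 240 > 128 bytes, so it is hashed to 64 bytes then zero-padded to 128: |K'| = 128.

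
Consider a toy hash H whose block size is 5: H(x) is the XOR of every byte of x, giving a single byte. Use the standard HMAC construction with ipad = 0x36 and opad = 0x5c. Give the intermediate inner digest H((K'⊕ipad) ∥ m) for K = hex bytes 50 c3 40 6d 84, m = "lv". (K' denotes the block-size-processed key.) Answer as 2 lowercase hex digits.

Key hex bytes 50 c3 40 6d 84 is exactly B = 5 bytes: K' = 50 c3 40 6d 84.
K' ⊕ ipad = 66 f5 76 5b b2.
Inner input = 66 f5 76 5b b2 ∥ 6c 76.
Inner hash: XOR 66⊕f5⊕76⊕5b⊕b2⊕6c⊕76 = 16.

16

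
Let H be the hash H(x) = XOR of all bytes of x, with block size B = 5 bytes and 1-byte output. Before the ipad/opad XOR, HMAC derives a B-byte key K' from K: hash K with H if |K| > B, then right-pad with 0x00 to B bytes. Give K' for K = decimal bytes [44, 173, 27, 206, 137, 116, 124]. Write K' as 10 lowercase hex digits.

|K| = 7 > B = 5, so first hash the key.
H(K): XOR 2c⊕ad⊕1b⊕ce⊕89⊕74⊕7c = d5.
Zero-pad H(K) = d5 to 5 bytes: K' = d5 00 00 00 00.

d500000000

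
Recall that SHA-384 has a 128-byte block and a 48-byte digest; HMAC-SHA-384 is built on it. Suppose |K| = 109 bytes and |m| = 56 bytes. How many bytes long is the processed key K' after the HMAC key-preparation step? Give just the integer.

Key is 109 ≤ 128 bytes, zero-padded: |K'| = 128.

128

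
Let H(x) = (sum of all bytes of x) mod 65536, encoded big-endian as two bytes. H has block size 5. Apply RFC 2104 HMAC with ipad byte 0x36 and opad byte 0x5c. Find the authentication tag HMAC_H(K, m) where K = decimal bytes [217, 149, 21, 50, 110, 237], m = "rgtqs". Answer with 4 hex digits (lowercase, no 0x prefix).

Key decimal bytes [217, 149, 21, 50, 110, 237] = d9 95 15 32 6e ed is 6 bytes > B = 5, so hash it first: H(key) = 03 10, then zero-pad to 5 bytes: K' = 03 10 00 00 00.
K' ⊕ ipad = 35 26 36 36 36.  K' ⊕ opad = 5f 4c 5c 5c 5c.
Inner input = (K'⊕ipad) ∥ m = 35 26 36 36 36 ∥ 72 67 74 71 73.
Inner hash: sum = 53+38+54+54+54+114+103+116+113+115 = 814 → 03 2e.
Outer input = (K'⊕opad) ∥ inner = 5f 4c 5c 5c 5c ∥ 03 2e.
Outer hash (tag): sum = 95+76+92+92+92+3+46 = 496 → 01 f0.

01f0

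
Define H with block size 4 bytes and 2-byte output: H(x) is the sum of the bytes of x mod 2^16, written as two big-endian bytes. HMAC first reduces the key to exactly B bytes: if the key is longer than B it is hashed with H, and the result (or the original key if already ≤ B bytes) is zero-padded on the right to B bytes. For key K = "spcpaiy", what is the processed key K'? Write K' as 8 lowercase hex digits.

02f90000

|K| = 7 > B = 4, so first hash the key.
H(K): sum = 115+112+99+112+97+105+121 = 761 → 02 f9.
Zero-pad H(K) = 02 f9 to 4 bytes: K' = 02 f9 00 00.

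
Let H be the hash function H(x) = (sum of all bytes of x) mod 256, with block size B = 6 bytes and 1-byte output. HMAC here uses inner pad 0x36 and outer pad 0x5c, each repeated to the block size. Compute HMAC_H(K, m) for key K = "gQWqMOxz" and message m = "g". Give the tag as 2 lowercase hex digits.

cb

Key "gQWqMOxz" = 67 51 57 71 4d 4f 78 7a is 8 bytes > B = 6, so hash it first: H(key) = 0e, then zero-pad to 6 bytes: K' = 0e 00 00 00 00 00.
K' ⊕ ipad = 38 36 36 36 36 36.  K' ⊕ opad = 52 5c 5c 5c 5c 5c.
Inner input = (K'⊕ipad) ∥ m = 38 36 36 36 36 36 ∥ 67.
Inner hash: sum = 56+54+54+54+54+54+103 = 429; mod 256 = 173 → ad.
Outer input = (K'⊕opad) ∥ inner = 52 5c 5c 5c 5c 5c ∥ ad.
Outer hash (tag): sum = 82+92+92+92+92+92+173 = 715; mod 256 = 203 → cb.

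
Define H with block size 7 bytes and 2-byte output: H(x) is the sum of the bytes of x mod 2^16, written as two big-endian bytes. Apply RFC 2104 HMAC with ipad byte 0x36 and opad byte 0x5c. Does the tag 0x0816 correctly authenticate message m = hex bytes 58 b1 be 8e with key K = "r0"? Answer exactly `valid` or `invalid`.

invalid

Key "r0" = 72 30 is 2 bytes ≤ B = 7; zero-pad to 7 bytes: K' = 72 30 00 00 00 00 00.
K' ⊕ ipad = 44 06 36 36 36 36 36; K' ⊕ opad = 2e 6c 5c 5c 5c 5c 5c.
Inner hash: sum = 68+6+54+54+54+54+54+88+177+190+142 = 941 → 03 ad.
Outer hash (recomputed tag): sum = 46+108+92+92+92+92+92+3+173 = 790 → 03 16.
Recomputed tag = 0316; claimed = 0816 → mismatch.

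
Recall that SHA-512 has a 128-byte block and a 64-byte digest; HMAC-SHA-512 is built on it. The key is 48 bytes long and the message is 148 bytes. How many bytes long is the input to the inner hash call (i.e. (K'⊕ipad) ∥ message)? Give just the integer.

276

Key is 48 ≤ 128 bytes, zero-padded: |K'| = 128.
Inner input = (K'⊕ipad) ∥ m → 128 + 148 = 276 bytes.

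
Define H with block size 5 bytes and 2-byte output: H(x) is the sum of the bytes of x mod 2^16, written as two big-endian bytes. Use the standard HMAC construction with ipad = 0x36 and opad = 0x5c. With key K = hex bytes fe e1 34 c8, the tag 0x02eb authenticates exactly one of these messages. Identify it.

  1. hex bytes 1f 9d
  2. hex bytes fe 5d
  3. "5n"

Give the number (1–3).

Key hex bytes fe e1 34 c8 is 4 bytes ≤ B = 5; zero-pad to 5 bytes: K' = fe e1 34 c8 00.
K' ⊕ ipad = c8 d7 02 fe 36; K' ⊕ opad = a2 bd 68 94 5c.
m1: inner = H(c8 d7 02 fe 36 1f 9d) = 03 91; tag = H(a2 bd 68 94 5c 03 91) = 034b
m2: inner = H(c8 d7 02 fe 36 fe 5d) = 04 30; tag = H(a2 bd 68 94 5c 04 30) = 02eb ← matches
m3: inner = H(c8 d7 02 fe 36 35 6e) = 03 78; tag = H(a2 bd 68 94 5c 03 78) = 0332

2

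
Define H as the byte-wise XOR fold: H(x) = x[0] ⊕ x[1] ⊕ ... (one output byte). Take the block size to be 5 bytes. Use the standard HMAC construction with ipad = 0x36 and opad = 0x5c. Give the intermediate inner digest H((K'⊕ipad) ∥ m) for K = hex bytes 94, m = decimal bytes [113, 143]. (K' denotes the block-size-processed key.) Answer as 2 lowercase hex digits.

5c

Key hex bytes 94 is 1 byte ≤ B = 5; zero-pad to 5 bytes: K' = 94 00 00 00 00.
K' ⊕ ipad = a2 36 36 36 36.
Inner input = a2 36 36 36 36 ∥ 71 8f.
Inner hash: XOR a2⊕36⊕36⊕36⊕36⊕71⊕8f = 5c.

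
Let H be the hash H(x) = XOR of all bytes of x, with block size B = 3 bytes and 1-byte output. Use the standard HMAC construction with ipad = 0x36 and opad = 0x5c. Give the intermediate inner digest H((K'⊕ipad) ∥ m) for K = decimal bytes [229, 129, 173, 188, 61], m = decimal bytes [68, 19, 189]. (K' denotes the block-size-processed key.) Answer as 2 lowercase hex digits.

Key decimal bytes [229, 129, 173, 188, 61] = e5 81 ad bc 3d is 5 bytes > B = 3, so hash it first: H(key) = 48, then zero-pad to 3 bytes: K' = 48 00 00.
K' ⊕ ipad = 7e 36 36.
Inner input = 7e 36 36 ∥ 44 13 bd.
Inner hash: XOR 7e⊕36⊕36⊕44⊕13⊕bd = 94.

94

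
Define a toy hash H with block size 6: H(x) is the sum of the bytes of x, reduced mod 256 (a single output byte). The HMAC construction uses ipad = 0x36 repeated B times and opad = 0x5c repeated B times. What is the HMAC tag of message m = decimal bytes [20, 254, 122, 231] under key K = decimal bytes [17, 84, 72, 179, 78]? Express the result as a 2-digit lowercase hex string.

Key decimal bytes [17, 84, 72, 179, 78] = 11 54 48 b3 4e is 5 bytes ≤ B = 6; zero-pad to 6 bytes: K' = 11 54 48 b3 4e 00.
K' ⊕ ipad = 27 62 7e 85 78 36.  K' ⊕ opad = 4d 08 14 ef 12 5c.
Inner input = (K'⊕ipad) ∥ m = 27 62 7e 85 78 36 ∥ 14 fe 7a e7.
Inner hash: sum = 39+98+126+133+120+54+20+254+122+231 = 1197; mod 256 = 173 → ad.
Outer input = (K'⊕opad) ∥ inner = 4d 08 14 ef 12 5c ∥ ad.
Outer hash (tag): sum = 77+8+20+239+18+92+173 = 627; mod 256 = 115 → 73.

73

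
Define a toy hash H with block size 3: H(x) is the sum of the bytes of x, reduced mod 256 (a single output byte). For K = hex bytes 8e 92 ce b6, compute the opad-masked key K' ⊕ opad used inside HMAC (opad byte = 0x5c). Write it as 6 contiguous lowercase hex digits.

f85c5c

Key hex bytes 8e 92 ce b6 is 4 bytes > B = 3, so hash it first: H(key) = a4, then zero-pad to 3 bytes: K' = a4 00 00.
XOR each byte with 0x5c: a4⊕5c=f8, 00⊕5c=5c, 00⊕5c=5c.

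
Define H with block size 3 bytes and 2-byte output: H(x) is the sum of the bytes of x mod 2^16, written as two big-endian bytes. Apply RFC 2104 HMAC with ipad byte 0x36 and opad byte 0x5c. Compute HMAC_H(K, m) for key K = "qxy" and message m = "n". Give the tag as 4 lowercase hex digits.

00c9

Key "qxy" = 71 78 79 is exactly B = 3 bytes: K' = 71 78 79.
K' ⊕ ipad = 47 4e 4f.  K' ⊕ opad = 2d 24 25.
Inner input = (K'⊕ipad) ∥ m = 47 4e 4f ∥ 6e.
Inner hash: sum = 71+78+79+110 = 338 → 01 52.
Outer input = (K'⊕opad) ∥ inner = 2d 24 25 ∥ 01 52.
Outer hash (tag): sum = 45+36+37+1+82 = 201 → 00 c9.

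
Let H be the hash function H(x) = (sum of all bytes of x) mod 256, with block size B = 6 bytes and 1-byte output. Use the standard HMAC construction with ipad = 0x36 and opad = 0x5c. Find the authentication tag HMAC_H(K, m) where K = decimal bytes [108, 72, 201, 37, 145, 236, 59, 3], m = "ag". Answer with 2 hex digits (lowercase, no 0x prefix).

Key decimal bytes [108, 72, 201, 37, 145, 236, 59, 3] = 6c 48 c9 25 91 ec 3b 03 is 8 bytes > B = 6, so hash it first: H(key) = 5d, then zero-pad to 6 bytes: K' = 5d 00 00 00 00 00.
K' ⊕ ipad = 6b 36 36 36 36 36.  K' ⊕ opad = 01 5c 5c 5c 5c 5c.
Inner input = (K'⊕ipad) ∥ m = 6b 36 36 36 36 36 ∥ 61 67.
Inner hash: sum = 107+54+54+54+54+54+97+103 = 577; mod 256 = 65 → 41.
Outer input = (K'⊕opad) ∥ inner = 01 5c 5c 5c 5c 5c ∥ 41.
Outer hash (tag): sum = 1+92+92+92+92+92+65 = 526; mod 256 = 14 → 0e.

0e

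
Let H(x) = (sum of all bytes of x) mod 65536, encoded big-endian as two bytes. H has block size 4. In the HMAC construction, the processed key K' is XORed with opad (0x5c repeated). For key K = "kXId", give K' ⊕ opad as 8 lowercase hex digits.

Key "kXId" = 6b 58 49 64 is exactly B = 4 bytes: K' = 6b 58 49 64.
XOR each byte with 0x5c: 6b⊕5c=37, 58⊕5c=04, 49⊕5c=15, 64⊕5c=38.

37041538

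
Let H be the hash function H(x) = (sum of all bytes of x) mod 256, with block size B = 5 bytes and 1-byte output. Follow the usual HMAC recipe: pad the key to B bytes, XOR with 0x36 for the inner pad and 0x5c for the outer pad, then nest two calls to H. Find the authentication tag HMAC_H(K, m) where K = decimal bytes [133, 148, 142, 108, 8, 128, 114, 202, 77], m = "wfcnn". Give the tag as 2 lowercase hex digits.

Key decimal bytes [133, 148, 142, 108, 8, 128, 114, 202, 77] = 85 94 8e 6c 08 80 72 ca 4d is 9 bytes > B = 5, so hash it first: H(key) = 24, then zero-pad to 5 bytes: K' = 24 00 00 00 00.
K' ⊕ ipad = 12 36 36 36 36.  K' ⊕ opad = 78 5c 5c 5c 5c.
Inner input = (K'⊕ipad) ∥ m = 12 36 36 36 36 ∥ 77 66 63 6e 6e.
Inner hash: sum = 18+54+54+54+54+119+102+99+110+110 = 774; mod 256 = 6 → 06.
Outer input = (K'⊕opad) ∥ inner = 78 5c 5c 5c 5c ∥ 06.
Outer hash (tag): sum = 120+92+92+92+92+6 = 494; mod 256 = 238 → ee.

ee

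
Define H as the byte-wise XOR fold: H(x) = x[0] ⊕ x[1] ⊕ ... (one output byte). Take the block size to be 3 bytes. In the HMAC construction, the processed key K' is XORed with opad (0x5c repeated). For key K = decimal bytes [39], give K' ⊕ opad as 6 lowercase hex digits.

7b5c5c

Key decimal bytes [39] = 27 is 1 byte ≤ B = 3; zero-pad to 3 bytes: K' = 27 00 00.
XOR each byte with 0x5c: 27⊕5c=7b, 00⊕5c=5c, 00⊕5c=5c.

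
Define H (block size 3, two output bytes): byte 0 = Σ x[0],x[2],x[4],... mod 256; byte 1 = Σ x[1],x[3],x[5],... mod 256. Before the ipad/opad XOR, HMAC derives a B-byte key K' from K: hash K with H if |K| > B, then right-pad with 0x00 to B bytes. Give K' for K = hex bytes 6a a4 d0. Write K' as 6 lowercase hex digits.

6aa4d0

Key hex bytes 6a a4 d0 is exactly B = 3 bytes: K' = 6a a4 d0.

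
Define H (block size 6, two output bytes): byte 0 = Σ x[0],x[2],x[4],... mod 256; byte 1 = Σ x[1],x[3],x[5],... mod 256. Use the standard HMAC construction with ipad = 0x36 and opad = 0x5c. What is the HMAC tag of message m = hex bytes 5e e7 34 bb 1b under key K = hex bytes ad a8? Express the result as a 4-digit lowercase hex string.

5d58

Key hex bytes ad a8 is 2 bytes ≤ B = 6; zero-pad to 6 bytes: K' = ad a8 00 00 00 00.
K' ⊕ ipad = 9b 9e 36 36 36 36.  K' ⊕ opad = f1 f4 5c 5c 5c 5c.
Inner input = (K'⊕ipad) ∥ m = 9b 9e 36 36 36 36 ∥ 5e e7 34 bb 1b.
Inner hash: even-index sum = 436 mod 256 = 180; odd-index sum = 684 mod 256 = 172 → b4 ac.
Outer input = (K'⊕opad) ∥ inner = f1 f4 5c 5c 5c 5c ∥ b4 ac.
Outer hash (tag): even-index sum = 605 mod 256 = 93; odd-index sum = 600 mod 256 = 88 → 5d 58.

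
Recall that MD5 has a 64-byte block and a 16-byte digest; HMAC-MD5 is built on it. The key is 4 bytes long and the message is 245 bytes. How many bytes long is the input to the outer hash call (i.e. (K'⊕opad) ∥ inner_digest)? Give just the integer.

80

Key is 4 ≤ 64 bytes, zero-padded: |K'| = 64.
Outer input = (K'⊕opad) ∥ H(inner) → 64 + 16 = 80 bytes.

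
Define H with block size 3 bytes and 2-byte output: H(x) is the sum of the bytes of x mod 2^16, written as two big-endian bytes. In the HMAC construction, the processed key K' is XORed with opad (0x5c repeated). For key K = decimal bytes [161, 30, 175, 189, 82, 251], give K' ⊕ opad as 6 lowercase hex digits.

Key decimal bytes [161, 30, 175, 189, 82, 251] = a1 1e af bd 52 fb is 6 bytes > B = 3, so hash it first: H(key) = 03 78, then zero-pad to 3 bytes: K' = 03 78 00.
XOR each byte with 0x5c: 03⊕5c=5f, 78⊕5c=24, 00⊕5c=5c.

5f245c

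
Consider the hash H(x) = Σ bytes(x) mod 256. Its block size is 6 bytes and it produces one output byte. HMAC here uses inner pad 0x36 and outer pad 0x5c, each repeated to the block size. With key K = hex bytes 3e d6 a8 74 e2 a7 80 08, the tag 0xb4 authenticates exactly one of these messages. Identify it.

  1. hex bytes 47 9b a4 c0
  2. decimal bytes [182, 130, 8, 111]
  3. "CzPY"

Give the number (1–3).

1

Key hex bytes 3e d6 a8 74 e2 a7 80 08 is 8 bytes > B = 6, so hash it first: H(key) = 41, then zero-pad to 6 bytes: K' = 41 00 00 00 00 00.
K' ⊕ ipad = 77 36 36 36 36 36; K' ⊕ opad = 1d 5c 5c 5c 5c 5c.
m1: inner = H(77 36 36 36 36 36 47 9b a4 c0) = cb; tag = H(1d 5c 5c 5c 5c 5c cb) = b4 ← matches
m2: inner = H(77 36 36 36 36 36 b6 82 08 6f) = 34; tag = H(1d 5c 5c 5c 5c 5c 34) = 1d
m3: inner = H(77 36 36 36 36 36 43 7a 50 59) = eb; tag = H(1d 5c 5c 5c 5c 5c eb) = d4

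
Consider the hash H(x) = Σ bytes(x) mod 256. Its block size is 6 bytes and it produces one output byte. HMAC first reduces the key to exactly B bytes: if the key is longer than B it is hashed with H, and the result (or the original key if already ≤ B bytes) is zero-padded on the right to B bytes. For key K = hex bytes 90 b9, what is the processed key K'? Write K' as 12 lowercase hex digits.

90b900000000

Key hex bytes 90 b9 is 2 bytes ≤ B = 6; zero-pad to 6 bytes: K' = 90 b9 00 00 00 00.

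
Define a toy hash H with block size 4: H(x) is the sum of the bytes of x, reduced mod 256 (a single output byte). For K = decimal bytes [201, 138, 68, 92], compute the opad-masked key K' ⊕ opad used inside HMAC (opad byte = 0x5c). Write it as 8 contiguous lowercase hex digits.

95d61800

Key decimal bytes [201, 138, 68, 92] = c9 8a 44 5c is exactly B = 4 bytes: K' = c9 8a 44 5c.
XOR each byte with 0x5c: c9⊕5c=95, 8a⊕5c=d6, 44⊕5c=18, 5c⊕5c=00.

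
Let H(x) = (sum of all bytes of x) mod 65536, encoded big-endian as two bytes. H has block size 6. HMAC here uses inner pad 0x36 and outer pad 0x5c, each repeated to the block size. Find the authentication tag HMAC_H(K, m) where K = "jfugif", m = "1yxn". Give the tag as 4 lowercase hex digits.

Key "jfugif" = 6a 66 75 67 69 66 is exactly B = 6 bytes: K' = 6a 66 75 67 69 66.
K' ⊕ ipad = 5c 50 43 51 5f 50.  K' ⊕ opad = 36 3a 29 3b 35 3a.
Inner input = (K'⊕ipad) ∥ m = 5c 50 43 51 5f 50 ∥ 31 79 78 6e.
Inner hash: sum = 92+80+67+81+95+80+49+121+120+110 = 895 → 03 7f.
Outer input = (K'⊕opad) ∥ inner = 36 3a 29 3b 35 3a ∥ 03 7f.
Outer hash (tag): sum = 54+58+41+59+53+58+3+127 = 453 → 01 c5.

01c5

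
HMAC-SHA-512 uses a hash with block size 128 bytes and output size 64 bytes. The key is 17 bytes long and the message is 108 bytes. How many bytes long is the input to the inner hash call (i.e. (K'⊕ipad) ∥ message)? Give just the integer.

Key is 17 ≤ 128 bytes, zero-padded: |K'| = 128.
Inner input = (K'⊕ipad) ∥ m → 128 + 108 = 236 bytes.

236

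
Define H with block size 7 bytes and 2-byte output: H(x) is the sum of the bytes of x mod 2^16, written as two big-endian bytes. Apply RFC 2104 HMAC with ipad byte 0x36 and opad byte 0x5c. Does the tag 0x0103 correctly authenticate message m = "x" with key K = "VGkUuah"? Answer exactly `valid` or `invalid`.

valid

Key "VGkUuah" = 56 47 6b 55 75 61 68 is exactly B = 7 bytes: K' = 56 47 6b 55 75 61 68.
K' ⊕ ipad = 60 71 5d 63 43 57 5e; K' ⊕ opad = 0a 1b 37 09 29 3d 34.
Inner hash: sum = 96+113+93+99+67+87+94+120 = 769 → 03 01.
Outer hash (recomputed tag): sum = 10+27+55+9+41+61+52+3+1 = 259 → 01 03.
Recomputed tag = 0103; claimed = 0103 → match.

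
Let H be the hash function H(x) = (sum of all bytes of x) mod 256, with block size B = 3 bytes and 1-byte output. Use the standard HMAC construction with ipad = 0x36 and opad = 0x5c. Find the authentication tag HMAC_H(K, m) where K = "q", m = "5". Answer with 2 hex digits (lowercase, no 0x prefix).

cd

Key "q" = 71 is 1 byte ≤ B = 3; zero-pad to 3 bytes: K' = 71 00 00.
K' ⊕ ipad = 47 36 36.  K' ⊕ opad = 2d 5c 5c.
Inner input = (K'⊕ipad) ∥ m = 47 36 36 ∥ 35.
Inner hash: sum = 71+54+54+53 = 232 → e8.
Outer input = (K'⊕opad) ∥ inner = 2d 5c 5c ∥ e8.
Outer hash (tag): sum = 45+92+92+232 = 461; mod 256 = 205 → cd.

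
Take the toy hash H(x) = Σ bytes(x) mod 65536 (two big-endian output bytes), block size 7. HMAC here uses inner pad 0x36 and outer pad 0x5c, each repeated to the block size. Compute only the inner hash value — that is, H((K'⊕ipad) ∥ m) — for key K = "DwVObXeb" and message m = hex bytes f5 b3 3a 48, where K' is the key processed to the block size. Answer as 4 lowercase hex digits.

Key "DwVObXeb" = 44 77 56 4f 62 58 65 62 is 8 bytes > B = 7, so hash it first: H(key) = 02 e1, then zero-pad to 7 bytes: K' = 02 e1 00 00 00 00 00.
K' ⊕ ipad = 34 d7 36 36 36 36 36.
Inner input = 34 d7 36 36 36 36 36 ∥ f5 b3 3a 48.
Inner hash: sum = 52+215+54+54+54+54+54+245+179+58+72 = 1091 → 04 43.

0443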